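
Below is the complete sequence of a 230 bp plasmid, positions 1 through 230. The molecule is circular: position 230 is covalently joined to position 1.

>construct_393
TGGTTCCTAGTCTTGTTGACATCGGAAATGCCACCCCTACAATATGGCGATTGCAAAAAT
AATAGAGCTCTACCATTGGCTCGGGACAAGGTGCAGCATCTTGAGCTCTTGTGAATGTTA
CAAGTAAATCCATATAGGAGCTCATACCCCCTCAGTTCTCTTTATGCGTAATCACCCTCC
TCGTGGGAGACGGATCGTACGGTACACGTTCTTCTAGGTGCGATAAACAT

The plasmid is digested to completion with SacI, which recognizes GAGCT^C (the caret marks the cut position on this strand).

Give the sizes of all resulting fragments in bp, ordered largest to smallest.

157, 38, 35 bp

SacI sites (GAGCTC) start at positions 65, 103, 138.
SacI cuts after base 5 of each site (before the last base), so after positions 69, 107, 142.
Circular molecule, 3 cuts → 3 fragments:
  70–107 → 38 bp
  108–142 → 35 bp
  143–230 then 1–69 → 88 + 69 = 157 bp
Sorted largest to smallest: 157, 38, 35 bp.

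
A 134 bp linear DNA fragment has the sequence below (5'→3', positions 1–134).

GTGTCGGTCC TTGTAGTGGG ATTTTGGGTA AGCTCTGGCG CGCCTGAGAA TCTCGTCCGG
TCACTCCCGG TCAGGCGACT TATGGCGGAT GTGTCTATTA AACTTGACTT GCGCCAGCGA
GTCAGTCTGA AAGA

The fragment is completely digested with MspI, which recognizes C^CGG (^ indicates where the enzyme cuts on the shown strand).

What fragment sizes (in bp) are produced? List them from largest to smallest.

MspI sites (CCGG) start at positions 57, 67.
MspI cuts after the first base of each site, so after positions 57, 67.
Linear molecule, 2 cuts → 3 fragments:
  1–57 → 57 bp
  58–67 → 10 bp
  68–134 → 67 bp
Sorted largest to smallest: 67, 57, 10 bp.

67, 57, 10 bp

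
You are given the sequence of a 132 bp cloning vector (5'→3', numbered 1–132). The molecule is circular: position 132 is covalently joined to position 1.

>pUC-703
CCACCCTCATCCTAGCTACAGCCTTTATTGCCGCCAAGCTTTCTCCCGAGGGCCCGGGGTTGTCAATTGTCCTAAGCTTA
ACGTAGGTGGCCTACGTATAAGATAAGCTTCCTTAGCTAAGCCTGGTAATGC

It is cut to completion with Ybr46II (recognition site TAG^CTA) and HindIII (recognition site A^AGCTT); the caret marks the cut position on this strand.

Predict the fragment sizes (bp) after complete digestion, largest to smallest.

38, 31, 31, 21, 11 bp

Ybr46II sites (TAGCTA) start at positions 13, 114.
Ybr46II cuts after base 3 of each site, so after positions 15, 116.
HindIII sites (AAGCTT) start at positions 36, 74, 105.
HindIII cuts after the first base of each site, so after positions 36, 74, 105.
Combined cut positions: 15, 36, 74, 105, 116.
Circular molecule, 5 cuts → 5 fragments:
  16–36 → 21 bp
  37–74 → 38 bp
  75–105 → 31 bp
  106–116 → 11 bp
  117–132 then 1–15 → 16 + 15 = 31 bp
Sorted largest to smallest: 38, 31, 31, 21, 11 bp.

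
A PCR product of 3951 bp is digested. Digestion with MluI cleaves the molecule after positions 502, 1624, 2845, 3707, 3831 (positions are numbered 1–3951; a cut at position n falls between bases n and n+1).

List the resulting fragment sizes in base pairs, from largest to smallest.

1221, 1122, 862, 502, 124, 120 bp

Linear molecule, 5 cuts → 6 fragments:
  502 − 0 = 502 bp
  1624 − 502 = 1122 bp
  2845 − 1624 = 1221 bp
  3707 − 2845 = 862 bp
  3831 − 3707 = 124 bp
  3951 − 3831 = 120 bp
Sorted largest to smallest: 1221, 1122, 862, 502, 124, 120 bp.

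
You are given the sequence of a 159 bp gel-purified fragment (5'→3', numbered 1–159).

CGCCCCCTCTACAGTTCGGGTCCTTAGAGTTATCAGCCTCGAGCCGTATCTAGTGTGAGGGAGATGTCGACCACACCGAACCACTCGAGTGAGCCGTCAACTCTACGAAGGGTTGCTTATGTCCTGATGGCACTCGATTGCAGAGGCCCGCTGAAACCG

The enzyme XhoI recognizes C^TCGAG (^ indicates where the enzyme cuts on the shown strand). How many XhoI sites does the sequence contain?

CTCGAG occurs starting at positions 38, 84.
XhoI cuts at 2 sites.

2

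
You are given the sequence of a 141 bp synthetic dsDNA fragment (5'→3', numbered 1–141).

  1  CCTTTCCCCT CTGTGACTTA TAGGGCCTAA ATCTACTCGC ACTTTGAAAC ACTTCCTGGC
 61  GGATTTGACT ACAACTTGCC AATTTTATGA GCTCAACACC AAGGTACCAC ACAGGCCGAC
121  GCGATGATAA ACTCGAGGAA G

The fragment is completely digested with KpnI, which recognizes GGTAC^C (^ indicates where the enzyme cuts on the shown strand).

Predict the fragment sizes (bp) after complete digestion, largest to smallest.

The KpnI site (GGTACC) starts at position 103.
KpnI cuts after base 5 of each site (before the last base), so after position 107.
Linear molecule, 1 cut → 2 fragments:
  1–107 → 107 bp
  108–141 → 34 bp
Sorted largest to smallest: 107, 34 bp.

107, 34 bp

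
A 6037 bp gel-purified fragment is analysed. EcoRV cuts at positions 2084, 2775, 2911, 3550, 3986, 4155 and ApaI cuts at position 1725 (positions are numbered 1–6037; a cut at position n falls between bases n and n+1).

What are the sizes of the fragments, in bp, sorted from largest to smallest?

Combined cut positions (sorted): 1725, 2084, 2775, 2911, 3550, 3986, 4155.
Linear molecule, 7 cuts → 8 fragments:
  1725 − 0 = 1725 bp
  2084 − 1725 = 359 bp
  2775 − 2084 = 691 bp
  2911 − 2775 = 136 bp
  3550 − 2911 = 639 bp
  3986 − 3550 = 436 bp
  4155 − 3986 = 169 bp
  6037 − 4155 = 1882 bp
Sorted largest to smallest: 1882, 1725, 691, 639, 436, 359, 169, 136 bp.

1882, 1725, 691, 639, 436, 359, 169, 136 bp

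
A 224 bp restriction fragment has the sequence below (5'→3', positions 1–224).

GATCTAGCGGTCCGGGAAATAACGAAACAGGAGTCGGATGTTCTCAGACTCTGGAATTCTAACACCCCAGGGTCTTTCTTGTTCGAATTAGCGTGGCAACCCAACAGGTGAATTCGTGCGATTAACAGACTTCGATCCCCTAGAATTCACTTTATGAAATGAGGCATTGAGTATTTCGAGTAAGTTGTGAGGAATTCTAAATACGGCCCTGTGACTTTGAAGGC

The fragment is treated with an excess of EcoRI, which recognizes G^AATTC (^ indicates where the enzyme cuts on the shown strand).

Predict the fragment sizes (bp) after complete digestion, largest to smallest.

56, 54, 49, 33, 32 bp

EcoRI sites (GAATTC) start at positions 54, 110, 143, 192.
EcoRI cuts after the first base of each site, so after positions 54, 110, 143, 192.
Linear molecule, 4 cuts → 5 fragments:
  1–54 → 54 bp
  55–110 → 56 bp
  111–143 → 33 bp
  144–192 → 49 bp
  193–224 → 32 bp
Sorted largest to smallest: 56, 54, 49, 33, 32 bp.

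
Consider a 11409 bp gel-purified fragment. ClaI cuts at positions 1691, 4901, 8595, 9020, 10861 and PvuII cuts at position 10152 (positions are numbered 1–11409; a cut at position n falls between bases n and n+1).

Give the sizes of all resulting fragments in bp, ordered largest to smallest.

3694, 3210, 1691, 1132, 709, 548, 425 bp

Combined cut positions (sorted): 1691, 4901, 8595, 9020, 10152, 10861.
Linear molecule, 6 cuts → 7 fragments:
  1691 − 0 = 1691 bp
  4901 − 1691 = 3210 bp
  8595 − 4901 = 3694 bp
  9020 − 8595 = 425 bp
  10152 − 9020 = 1132 bp
  10861 − 10152 = 709 bp
  11409 − 10861 = 548 bp
Sorted largest to smallest: 3694, 3210, 1691, 1132, 709, 548, 425 bp.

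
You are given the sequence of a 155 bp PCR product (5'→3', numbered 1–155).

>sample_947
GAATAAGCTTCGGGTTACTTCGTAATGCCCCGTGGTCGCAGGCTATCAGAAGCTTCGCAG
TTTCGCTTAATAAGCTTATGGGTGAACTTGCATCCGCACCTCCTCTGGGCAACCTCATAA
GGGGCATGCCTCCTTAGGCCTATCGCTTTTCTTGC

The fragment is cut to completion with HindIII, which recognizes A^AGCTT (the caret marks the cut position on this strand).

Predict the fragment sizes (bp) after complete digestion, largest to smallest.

HindIII sites (AAGCTT) start at positions 5, 50, 72.
HindIII cuts after the first base of each site, so after positions 5, 50, 72.
Linear molecule, 3 cuts → 4 fragments:
  1–5 → 5 bp
  6–50 → 45 bp
  51–72 → 22 bp
  73–155 → 83 bp
Sorted largest to smallest: 83, 45, 22, 5 bp.

83, 45, 22, 5 bp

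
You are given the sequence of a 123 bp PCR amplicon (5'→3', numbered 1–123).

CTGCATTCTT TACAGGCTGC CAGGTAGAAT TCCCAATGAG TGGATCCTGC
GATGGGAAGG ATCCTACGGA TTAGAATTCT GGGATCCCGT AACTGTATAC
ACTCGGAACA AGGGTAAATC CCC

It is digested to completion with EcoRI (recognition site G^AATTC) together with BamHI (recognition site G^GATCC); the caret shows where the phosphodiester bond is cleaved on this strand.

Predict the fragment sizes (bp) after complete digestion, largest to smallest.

41, 27, 17, 15, 15, 8 bp

EcoRI sites (GAATTC) start at positions 27, 74.
EcoRI cuts after the first base of each site, so after positions 27, 74.
BamHI sites (GGATCC) start at positions 42, 59, 82.
BamHI cuts after the first base of each site, so after positions 42, 59, 82.
Combined cut positions: 27, 42, 59, 74, 82.
Linear molecule, 5 cuts → 6 fragments:
  1–27 → 27 bp
  28–42 → 15 bp
  43–59 → 17 bp
  60–74 → 15 bp
  75–82 → 8 bp
  83–123 → 41 bp
Sorted largest to smallest: 41, 27, 17, 15, 15, 8 bp.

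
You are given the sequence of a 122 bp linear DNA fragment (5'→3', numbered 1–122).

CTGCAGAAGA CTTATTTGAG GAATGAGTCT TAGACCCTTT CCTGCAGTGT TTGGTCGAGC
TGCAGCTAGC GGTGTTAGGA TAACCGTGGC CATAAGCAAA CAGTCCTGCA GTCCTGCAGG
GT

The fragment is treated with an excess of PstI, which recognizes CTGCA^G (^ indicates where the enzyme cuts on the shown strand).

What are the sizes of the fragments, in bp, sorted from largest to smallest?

PstI sites (CTGCAG) start at positions 1, 42, 60, 106, 114.
PstI cuts after base 5 of each site (before the last base), so after positions 5, 46, 64, 110, 118.
Linear molecule, 5 cuts → 6 fragments:
  1–5 → 5 bp
  6–46 → 41 bp
  47–64 → 18 bp
  65–110 → 46 bp
  111–118 → 8 bp
  119–122 → 4 bp
Sorted largest to smallest: 46, 41, 18, 8, 5, 4 bp.

46, 41, 18, 8, 5, 4 bp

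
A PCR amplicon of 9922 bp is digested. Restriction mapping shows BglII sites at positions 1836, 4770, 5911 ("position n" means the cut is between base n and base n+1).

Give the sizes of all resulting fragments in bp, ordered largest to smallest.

4011, 2934, 1836, 1141 bp

Linear molecule, 3 cuts → 4 fragments:
  1836 − 0 = 1836 bp
  4770 − 1836 = 2934 bp
  5911 − 4770 = 1141 bp
  9922 − 5911 = 4011 bp
Sorted largest to smallest: 4011, 2934, 1836, 1141 bp.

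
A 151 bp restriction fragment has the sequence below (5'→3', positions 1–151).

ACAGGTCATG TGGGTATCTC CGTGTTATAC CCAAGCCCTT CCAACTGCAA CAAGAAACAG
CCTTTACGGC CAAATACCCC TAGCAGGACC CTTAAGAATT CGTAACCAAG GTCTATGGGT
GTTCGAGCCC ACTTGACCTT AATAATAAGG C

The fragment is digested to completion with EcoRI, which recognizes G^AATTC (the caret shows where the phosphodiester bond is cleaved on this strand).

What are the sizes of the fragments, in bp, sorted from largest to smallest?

The EcoRI site (GAATTC) starts at position 96.
EcoRI cuts after the first base of each site, so after position 96.
Linear molecule, 1 cut → 2 fragments:
  1–96 → 96 bp
  97–151 → 55 bp
Sorted largest to smallest: 96, 55 bp.

96, 55 bp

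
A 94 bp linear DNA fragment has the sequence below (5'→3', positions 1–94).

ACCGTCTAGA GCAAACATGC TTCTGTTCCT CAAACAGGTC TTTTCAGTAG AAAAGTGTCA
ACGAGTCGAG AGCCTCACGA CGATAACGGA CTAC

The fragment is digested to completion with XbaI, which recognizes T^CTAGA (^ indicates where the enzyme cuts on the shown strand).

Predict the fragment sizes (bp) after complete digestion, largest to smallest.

89, 5 bp

The XbaI site (TCTAGA) starts at position 5.
XbaI cuts after the first base of each site, so after position 5.
Linear molecule, 1 cut → 2 fragments:
  1–5 → 5 bp
  6–94 → 89 bp
Sorted largest to smallest: 89, 5 bp.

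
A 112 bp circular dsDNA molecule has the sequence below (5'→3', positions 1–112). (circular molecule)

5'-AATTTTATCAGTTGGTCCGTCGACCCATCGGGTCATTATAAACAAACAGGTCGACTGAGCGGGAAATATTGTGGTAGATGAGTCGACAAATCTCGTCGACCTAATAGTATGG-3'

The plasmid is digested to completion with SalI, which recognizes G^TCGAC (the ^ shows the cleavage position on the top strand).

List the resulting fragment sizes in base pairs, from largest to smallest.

36, 32, 31, 13 bp

SalI sites (GTCGAC) start at positions 19, 50, 82, 95.
SalI cuts after the first base of each site, so after positions 19, 50, 82, 95.
Circular molecule, 4 cuts → 4 fragments:
  20–50 → 31 bp
  51–82 → 32 bp
  83–95 → 13 bp
  96–112 then 1–19 → 17 + 19 = 36 bp
Sorted largest to smallest: 36, 32, 31, 13 bp.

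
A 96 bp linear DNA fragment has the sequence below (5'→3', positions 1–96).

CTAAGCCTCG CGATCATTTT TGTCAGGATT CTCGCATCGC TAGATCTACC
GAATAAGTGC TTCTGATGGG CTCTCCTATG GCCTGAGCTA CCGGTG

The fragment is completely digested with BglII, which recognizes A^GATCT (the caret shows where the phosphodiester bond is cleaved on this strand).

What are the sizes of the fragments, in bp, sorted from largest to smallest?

The BglII site (AGATCT) starts at position 42.
BglII cuts after the first base of each site, so after position 42.
Linear molecule, 1 cut → 2 fragments:
  1–42 → 42 bp
  43–96 → 54 bp
Sorted largest to smallest: 54, 42 bp.

54, 42 bp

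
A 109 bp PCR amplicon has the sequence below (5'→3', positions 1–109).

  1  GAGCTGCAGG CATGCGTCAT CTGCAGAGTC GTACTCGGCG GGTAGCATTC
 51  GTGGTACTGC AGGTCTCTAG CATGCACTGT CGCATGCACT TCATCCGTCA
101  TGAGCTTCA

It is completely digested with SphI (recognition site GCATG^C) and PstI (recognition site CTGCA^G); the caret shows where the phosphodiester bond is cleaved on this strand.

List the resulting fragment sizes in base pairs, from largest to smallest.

36, 23, 13, 12, 11, 8, 6 bp

SphI sites (GCATGC) start at positions 10, 70, 82.
SphI cuts after base 5 of each site (before the last base), so after positions 14, 74, 86.
PstI sites (CTGCAG) start at positions 4, 21, 57.
PstI cuts after base 5 of each site (before the last base), so after positions 8, 25, 61.
Combined cut positions: 8, 14, 25, 61, 74, 86.
Linear molecule, 6 cuts → 7 fragments:
  1–8 → 8 bp
  9–14 → 6 bp
  15–25 → 11 bp
  26–61 → 36 bp
  62–74 → 13 bp
  75–86 → 12 bp
  87–109 → 23 bp
Sorted largest to smallest: 36, 23, 13, 12, 11, 8, 6 bp.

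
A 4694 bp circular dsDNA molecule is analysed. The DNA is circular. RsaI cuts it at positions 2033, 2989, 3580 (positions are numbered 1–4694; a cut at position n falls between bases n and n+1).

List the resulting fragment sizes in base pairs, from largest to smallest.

3147, 956, 591 bp

Circular molecule, 3 cuts → 3 fragments:
  2989 − 2033 = 956 bp
  3580 − 2989 = 591 bp
  wrap: 4694 − 3580 + 2033 = 3147 bp
Sorted largest to smallest: 3147, 956, 591 bp.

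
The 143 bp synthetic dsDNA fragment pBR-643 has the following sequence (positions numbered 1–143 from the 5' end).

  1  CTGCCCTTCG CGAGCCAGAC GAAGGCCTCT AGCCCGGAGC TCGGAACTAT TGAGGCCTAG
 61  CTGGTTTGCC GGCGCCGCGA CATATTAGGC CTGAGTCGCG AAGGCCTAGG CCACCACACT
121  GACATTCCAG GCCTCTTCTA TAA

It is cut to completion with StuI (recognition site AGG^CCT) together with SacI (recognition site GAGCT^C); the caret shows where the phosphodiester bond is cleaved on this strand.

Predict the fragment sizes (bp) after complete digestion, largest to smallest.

StuI sites (AGGCCT) start at positions 23, 53, 87, 102, 129.
StuI cuts after base 3 of each site, so after positions 25, 55, 89, 104, 131.
The SacI site (GAGCTC) starts at position 37.
SacI cuts after base 5 of each site (before the last base), so after position 41.
Combined cut positions: 25, 41, 55, 89, 104, 131.
Linear molecule, 6 cuts → 7 fragments:
  1–25 → 25 bp
  26–41 → 16 bp
  42–55 → 14 bp
  56–89 → 34 bp
  90–104 → 15 bp
  105–131 → 27 bp
  132–143 → 12 bp
Sorted largest to smallest: 34, 27, 25, 16, 15, 14, 12 bp.

34, 27, 25, 16, 15, 14, 12 bp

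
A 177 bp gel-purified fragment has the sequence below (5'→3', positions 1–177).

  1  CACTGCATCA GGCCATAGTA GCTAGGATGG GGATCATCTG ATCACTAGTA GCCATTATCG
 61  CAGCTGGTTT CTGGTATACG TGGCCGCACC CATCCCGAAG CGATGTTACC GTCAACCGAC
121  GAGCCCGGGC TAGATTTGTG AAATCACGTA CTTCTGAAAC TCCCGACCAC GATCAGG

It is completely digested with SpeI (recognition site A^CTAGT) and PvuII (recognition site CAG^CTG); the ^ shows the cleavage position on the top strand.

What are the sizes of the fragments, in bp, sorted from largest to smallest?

The SpeI site (ACTAGT) starts at position 44.
SpeI cuts after the first base of each site, so after position 44.
The PvuII site (CAGCTG) starts at position 61.
PvuII cuts after base 3 of each site, so after position 63.
Combined cut positions: 44, 63.
Linear molecule, 2 cuts → 3 fragments:
  1–44 → 44 bp
  45–63 → 19 bp
  64–177 → 114 bp
Sorted largest to smallest: 114, 44, 19 bp.

114, 44, 19 bp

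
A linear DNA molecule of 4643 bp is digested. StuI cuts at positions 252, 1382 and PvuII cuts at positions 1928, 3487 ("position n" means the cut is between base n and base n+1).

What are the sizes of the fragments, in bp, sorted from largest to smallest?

1559, 1156, 1130, 546, 252 bp

Combined cut positions (sorted): 252, 1382, 1928, 3487.
Linear molecule, 4 cuts → 5 fragments:
  252 − 0 = 252 bp
  1382 − 252 = 1130 bp
  1928 − 1382 = 546 bp
  3487 − 1928 = 1559 bp
  4643 − 3487 = 1156 bp
Sorted largest to smallest: 1559, 1156, 1130, 546, 252 bp.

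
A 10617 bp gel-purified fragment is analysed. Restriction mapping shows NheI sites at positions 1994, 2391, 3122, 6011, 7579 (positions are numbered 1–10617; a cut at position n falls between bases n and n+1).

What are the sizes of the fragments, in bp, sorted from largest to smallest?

3038, 2889, 1994, 1568, 731, 397 bp

Linear molecule, 5 cuts → 6 fragments:
  1994 − 0 = 1994 bp
  2391 − 1994 = 397 bp
  3122 − 2391 = 731 bp
  6011 − 3122 = 2889 bp
  7579 − 6011 = 1568 bp
  10617 − 7579 = 3038 bp
Sorted largest to smallest: 3038, 2889, 1994, 1568, 731, 397 bp.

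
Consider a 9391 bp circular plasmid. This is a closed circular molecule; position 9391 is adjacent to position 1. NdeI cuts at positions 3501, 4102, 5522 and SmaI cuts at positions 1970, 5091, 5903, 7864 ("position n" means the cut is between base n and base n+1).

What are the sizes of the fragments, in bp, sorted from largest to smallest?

3497, 1961, 1531, 989, 601, 431, 381 bp

Combined cut positions (sorted): 1970, 3501, 4102, 5091, 5522, 5903, 7864.
Circular molecule, 7 cuts → 7 fragments:
  3501 − 1970 = 1531 bp
  4102 − 3501 = 601 bp
  5091 − 4102 = 989 bp
  5522 − 5091 = 431 bp
  5903 − 5522 = 381 bp
  7864 − 5903 = 1961 bp
  wrap: 9391 − 7864 + 1970 = 3497 bp
Sorted largest to smallest: 3497, 1961, 1531, 989, 601, 431, 381 bp.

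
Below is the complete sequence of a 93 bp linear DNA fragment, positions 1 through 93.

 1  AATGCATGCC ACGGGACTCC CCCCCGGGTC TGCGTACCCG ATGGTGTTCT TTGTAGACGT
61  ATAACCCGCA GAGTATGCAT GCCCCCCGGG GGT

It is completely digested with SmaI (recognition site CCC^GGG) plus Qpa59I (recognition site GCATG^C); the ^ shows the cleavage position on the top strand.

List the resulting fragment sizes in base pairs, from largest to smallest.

56, 17, 8, 6, 6 bp

SmaI sites (CCCGGG) start at positions 23, 85.
SmaI cuts after base 3 of each site, so after positions 25, 87.
Qpa59I sites (GCATGC) start at positions 4, 77.
Qpa59I cuts after base 5 of each site (before the last base), so after positions 8, 81.
Combined cut positions: 8, 25, 81, 87.
Linear molecule, 4 cuts → 5 fragments:
  1–8 → 8 bp
  9–25 → 17 bp
  26–81 → 56 bp
  82–87 → 6 bp
  88–93 → 6 bp
Sorted largest to smallest: 56, 17, 8, 6, 6 bp.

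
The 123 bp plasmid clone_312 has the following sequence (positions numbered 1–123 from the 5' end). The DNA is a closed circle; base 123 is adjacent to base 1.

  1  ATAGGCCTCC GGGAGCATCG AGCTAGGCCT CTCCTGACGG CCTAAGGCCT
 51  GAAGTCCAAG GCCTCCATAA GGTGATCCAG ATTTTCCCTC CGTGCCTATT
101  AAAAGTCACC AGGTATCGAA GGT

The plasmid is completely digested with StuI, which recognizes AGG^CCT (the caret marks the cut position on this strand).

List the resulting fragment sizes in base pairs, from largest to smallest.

StuI sites (AGGCCT) start at positions 3, 25, 45, 59.
StuI cuts after base 3 of each site, so after positions 5, 27, 47, 61.
Circular molecule, 4 cuts → 4 fragments:
  6–27 → 22 bp
  28–47 → 20 bp
  48–61 → 14 bp
  62–123 then 1–5 → 62 + 5 = 67 bp
Sorted largest to smallest: 67, 22, 20, 14 bp.

67, 22, 20, 14 bp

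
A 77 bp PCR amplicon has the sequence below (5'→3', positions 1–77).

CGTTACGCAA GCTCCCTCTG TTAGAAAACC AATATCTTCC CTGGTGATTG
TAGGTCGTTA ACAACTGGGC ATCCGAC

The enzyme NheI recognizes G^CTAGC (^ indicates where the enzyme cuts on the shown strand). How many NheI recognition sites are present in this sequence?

No occurrence of GCTAGC is present in the sequence.
NheI does not cut: 0 sites.

0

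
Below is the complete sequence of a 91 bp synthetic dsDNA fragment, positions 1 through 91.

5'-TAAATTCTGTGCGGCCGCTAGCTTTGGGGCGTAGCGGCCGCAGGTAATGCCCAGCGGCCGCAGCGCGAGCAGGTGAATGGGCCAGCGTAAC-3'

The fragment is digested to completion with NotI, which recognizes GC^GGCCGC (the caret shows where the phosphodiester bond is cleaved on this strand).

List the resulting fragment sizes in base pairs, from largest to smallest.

NotI sites (GCGGCCGC) start at positions 11, 34, 54.
NotI cuts after base 2 of each site, so after positions 12, 35, 55.
Linear molecule, 3 cuts → 4 fragments:
  1–12 → 12 bp
  13–35 → 23 bp
  36–55 → 20 bp
  56–91 → 36 bp
Sorted largest to smallest: 36, 23, 20, 12 bp.

36, 23, 20, 12 bp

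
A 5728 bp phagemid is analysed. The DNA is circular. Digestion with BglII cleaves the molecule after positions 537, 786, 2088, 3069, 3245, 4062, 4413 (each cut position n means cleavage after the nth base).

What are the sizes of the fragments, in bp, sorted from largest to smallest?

Circular molecule, 7 cuts → 7 fragments:
  786 − 537 = 249 bp
  2088 − 786 = 1302 bp
  3069 − 2088 = 981 bp
  3245 − 3069 = 176 bp
  4062 − 3245 = 817 bp
  4413 − 4062 = 351 bp
  wrap: 5728 − 4413 + 537 = 1852 bp
Sorted largest to smallest: 1852, 1302, 981, 817, 351, 249, 176 bp.

1852, 1302, 981, 817, 351, 249, 176 bp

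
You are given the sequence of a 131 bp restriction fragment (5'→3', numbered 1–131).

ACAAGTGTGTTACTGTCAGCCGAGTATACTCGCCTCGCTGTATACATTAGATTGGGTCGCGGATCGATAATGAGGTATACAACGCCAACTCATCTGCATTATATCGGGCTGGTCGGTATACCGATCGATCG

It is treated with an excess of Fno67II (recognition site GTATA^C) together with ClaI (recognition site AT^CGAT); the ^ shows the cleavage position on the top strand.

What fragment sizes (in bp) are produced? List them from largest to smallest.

41, 28, 20, 16, 15, 6, 5 bp

Fno67II sites (GTATAC) start at positions 24, 40, 75, 116.
Fno67II cuts after base 5 of each site (before the last base), so after positions 28, 44, 79, 120.
ClaI sites (ATCGAT) start at positions 63, 124.
ClaI cuts after base 2 of each site, so after positions 64, 125.
Combined cut positions: 28, 44, 64, 79, 120, 125.
Linear molecule, 6 cuts → 7 fragments:
  1–28 → 28 bp
  29–44 → 16 bp
  45–64 → 20 bp
  65–79 → 15 bp
  80–120 → 41 bp
  121–125 → 5 bp
  126–131 → 6 bp
Sorted largest to smallest: 41, 28, 20, 16, 15, 6, 5 bp.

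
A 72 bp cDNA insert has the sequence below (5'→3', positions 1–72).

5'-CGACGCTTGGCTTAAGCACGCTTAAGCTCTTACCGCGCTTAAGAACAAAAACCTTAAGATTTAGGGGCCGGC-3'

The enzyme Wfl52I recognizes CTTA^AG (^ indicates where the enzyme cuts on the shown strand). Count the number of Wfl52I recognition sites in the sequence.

4

CTTAAG occurs starting at positions 11, 21, 38, 53.
Wfl52I cuts at 4 sites.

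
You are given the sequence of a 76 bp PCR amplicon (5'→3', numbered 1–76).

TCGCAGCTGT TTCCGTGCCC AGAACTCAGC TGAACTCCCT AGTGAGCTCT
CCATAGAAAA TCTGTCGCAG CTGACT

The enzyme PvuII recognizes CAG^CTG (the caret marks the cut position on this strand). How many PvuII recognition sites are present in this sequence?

CAGCTG occurs starting at positions 4, 27, 68.
PvuII cuts at 3 sites.

3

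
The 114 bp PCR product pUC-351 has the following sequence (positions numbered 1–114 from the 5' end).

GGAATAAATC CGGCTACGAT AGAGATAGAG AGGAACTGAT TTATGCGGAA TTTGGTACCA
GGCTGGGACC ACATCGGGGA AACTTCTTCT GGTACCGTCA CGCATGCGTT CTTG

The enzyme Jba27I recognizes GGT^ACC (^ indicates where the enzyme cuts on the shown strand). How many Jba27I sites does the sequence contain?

GGTACC occurs starting at positions 54, 91.
Jba27I cuts at 2 sites.

2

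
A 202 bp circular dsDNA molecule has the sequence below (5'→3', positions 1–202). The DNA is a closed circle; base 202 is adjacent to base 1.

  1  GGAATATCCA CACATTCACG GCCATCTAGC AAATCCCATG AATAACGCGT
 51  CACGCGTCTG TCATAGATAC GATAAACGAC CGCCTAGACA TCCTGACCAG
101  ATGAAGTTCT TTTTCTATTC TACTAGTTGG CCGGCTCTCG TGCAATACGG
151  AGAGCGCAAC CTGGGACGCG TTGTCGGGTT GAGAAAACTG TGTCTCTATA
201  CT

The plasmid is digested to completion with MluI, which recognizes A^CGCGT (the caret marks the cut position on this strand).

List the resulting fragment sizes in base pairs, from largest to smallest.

MluI sites (ACGCGT) start at positions 45, 52, 166.
MluI cuts after the first base of each site, so after positions 45, 52, 166.
Circular molecule, 3 cuts → 3 fragments:
  46–52 → 7 bp
  53–166 → 114 bp
  167–202 then 1–45 → 36 + 45 = 81 bp
Sorted largest to smallest: 114, 81, 7 bp.

114, 81, 7 bp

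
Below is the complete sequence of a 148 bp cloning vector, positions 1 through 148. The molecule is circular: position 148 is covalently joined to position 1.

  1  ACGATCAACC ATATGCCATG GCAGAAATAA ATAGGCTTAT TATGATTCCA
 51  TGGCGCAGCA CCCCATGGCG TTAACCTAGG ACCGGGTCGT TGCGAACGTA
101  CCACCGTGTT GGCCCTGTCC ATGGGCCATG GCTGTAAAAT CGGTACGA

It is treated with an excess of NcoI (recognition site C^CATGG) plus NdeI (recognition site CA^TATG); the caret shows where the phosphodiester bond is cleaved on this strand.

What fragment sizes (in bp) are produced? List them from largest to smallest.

56, 33, 32, 15, 7, 5 bp

NcoI sites (CCATGG) start at positions 16, 48, 63, 119, 126.
NcoI cuts after the first base of each site, so after positions 16, 48, 63, 119, 126.
The NdeI site (CATATG) starts at position 10.
NdeI cuts after base 2 of each site, so after position 11.
Combined cut positions: 11, 16, 48, 63, 119, 126.
Circular molecule, 6 cuts → 6 fragments:
  12–16 → 5 bp
  17–48 → 32 bp
  49–63 → 15 bp
  64–119 → 56 bp
  120–126 → 7 bp
  127–148 then 1–11 → 22 + 11 = 33 bp
Sorted largest to smallest: 56, 33, 32, 15, 7, 5 bp.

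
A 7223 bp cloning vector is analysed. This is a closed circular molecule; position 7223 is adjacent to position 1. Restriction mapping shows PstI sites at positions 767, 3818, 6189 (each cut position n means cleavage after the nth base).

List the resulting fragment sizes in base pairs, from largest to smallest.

3051, 2371, 1801 bp

Circular molecule, 3 cuts → 3 fragments:
  3818 − 767 = 3051 bp
  6189 − 3818 = 2371 bp
  wrap: 7223 − 6189 + 767 = 1801 bp
Sorted largest to smallest: 3051, 2371, 1801 bp.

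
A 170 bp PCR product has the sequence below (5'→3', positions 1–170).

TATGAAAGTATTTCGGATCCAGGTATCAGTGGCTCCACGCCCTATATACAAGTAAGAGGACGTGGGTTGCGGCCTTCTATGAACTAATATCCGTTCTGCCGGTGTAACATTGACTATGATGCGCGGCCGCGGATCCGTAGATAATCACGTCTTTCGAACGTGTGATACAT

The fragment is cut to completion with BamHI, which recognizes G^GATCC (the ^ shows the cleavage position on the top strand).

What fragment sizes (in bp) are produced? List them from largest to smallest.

116, 39, 15 bp

BamHI sites (GGATCC) start at positions 15, 131.
BamHI cuts after the first base of each site, so after positions 15, 131.
Linear molecule, 2 cuts → 3 fragments:
  1–15 → 15 bp
  16–131 → 116 bp
  132–170 → 39 bp
Sorted largest to smallest: 116, 39, 15 bp.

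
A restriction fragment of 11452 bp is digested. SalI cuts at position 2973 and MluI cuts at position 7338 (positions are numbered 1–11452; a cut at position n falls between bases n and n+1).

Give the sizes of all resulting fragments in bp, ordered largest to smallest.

Combined cut positions (sorted): 2973, 7338.
Linear molecule, 2 cuts → 3 fragments:
  2973 − 0 = 2973 bp
  7338 − 2973 = 4365 bp
  11452 − 7338 = 4114 bp
Sorted largest to smallest: 4365, 4114, 2973 bp.

4365, 4114, 2973 bp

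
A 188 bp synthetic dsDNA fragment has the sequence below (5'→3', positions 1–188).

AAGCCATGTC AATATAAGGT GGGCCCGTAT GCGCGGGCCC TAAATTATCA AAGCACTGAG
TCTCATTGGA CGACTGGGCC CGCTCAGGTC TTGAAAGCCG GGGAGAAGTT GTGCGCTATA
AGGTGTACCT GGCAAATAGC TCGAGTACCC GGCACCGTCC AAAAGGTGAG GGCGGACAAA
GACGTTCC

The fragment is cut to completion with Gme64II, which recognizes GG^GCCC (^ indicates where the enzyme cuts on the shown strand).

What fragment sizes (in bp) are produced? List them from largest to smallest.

111, 41, 22, 14 bp

Gme64II sites (GGGCCC) start at positions 21, 35, 76.
Gme64II cuts after base 2 of each site, so after positions 22, 36, 77.
Linear molecule, 3 cuts → 4 fragments:
  1–22 → 22 bp
  23–36 → 14 bp
  37–77 → 41 bp
  78–188 → 111 bp
Sorted largest to smallest: 111, 41, 22, 14 bp.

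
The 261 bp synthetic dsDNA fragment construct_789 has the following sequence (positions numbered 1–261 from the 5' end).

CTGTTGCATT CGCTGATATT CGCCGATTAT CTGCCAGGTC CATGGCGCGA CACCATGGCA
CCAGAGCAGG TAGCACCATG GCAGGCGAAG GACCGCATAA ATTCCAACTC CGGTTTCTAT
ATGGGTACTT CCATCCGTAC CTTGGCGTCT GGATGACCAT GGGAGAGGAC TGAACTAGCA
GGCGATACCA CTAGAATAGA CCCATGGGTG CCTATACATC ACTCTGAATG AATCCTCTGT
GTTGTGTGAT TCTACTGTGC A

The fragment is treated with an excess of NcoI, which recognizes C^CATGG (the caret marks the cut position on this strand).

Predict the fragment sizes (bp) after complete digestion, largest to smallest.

NcoI sites (CCATGG) start at positions 40, 53, 76, 157, 202.
NcoI cuts after the first base of each site, so after positions 40, 53, 76, 157, 202.
Linear molecule, 5 cuts → 6 fragments:
  1–40 → 40 bp
  41–53 → 13 bp
  54–76 → 23 bp
  77–157 → 81 bp
  158–202 → 45 bp
  203–261 → 59 bp
Sorted largest to smallest: 81, 59, 45, 40, 23, 13 bp.

81, 59, 45, 40, 23, 13 bp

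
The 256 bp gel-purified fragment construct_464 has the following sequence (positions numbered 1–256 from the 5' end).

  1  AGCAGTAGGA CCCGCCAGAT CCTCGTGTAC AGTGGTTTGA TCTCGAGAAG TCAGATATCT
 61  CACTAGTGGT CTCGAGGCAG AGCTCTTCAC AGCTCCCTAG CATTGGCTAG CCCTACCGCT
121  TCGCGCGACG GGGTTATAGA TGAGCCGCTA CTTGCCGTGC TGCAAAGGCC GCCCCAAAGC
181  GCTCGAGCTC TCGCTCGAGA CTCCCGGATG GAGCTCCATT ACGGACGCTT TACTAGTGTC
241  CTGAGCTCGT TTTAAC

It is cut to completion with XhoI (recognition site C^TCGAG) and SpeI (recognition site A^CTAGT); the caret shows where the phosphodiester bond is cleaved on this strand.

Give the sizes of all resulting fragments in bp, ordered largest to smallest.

111, 42, 38, 24, 20, 12, 9 bp

XhoI sites (CTCGAG) start at positions 42, 71, 182, 194.
XhoI cuts after the first base of each site, so after positions 42, 71, 182, 194.
SpeI sites (ACTAGT) start at positions 62, 232.
SpeI cuts after the first base of each site, so after positions 62, 232.
Combined cut positions: 42, 62, 71, 182, 194, 232.
Linear molecule, 6 cuts → 7 fragments:
  1–42 → 42 bp
  43–62 → 20 bp
  63–71 → 9 bp
  72–182 → 111 bp
  183–194 → 12 bp
  195–232 → 38 bp
  233–256 → 24 bp
Sorted largest to smallest: 111, 42, 38, 24, 20, 12, 9 bp.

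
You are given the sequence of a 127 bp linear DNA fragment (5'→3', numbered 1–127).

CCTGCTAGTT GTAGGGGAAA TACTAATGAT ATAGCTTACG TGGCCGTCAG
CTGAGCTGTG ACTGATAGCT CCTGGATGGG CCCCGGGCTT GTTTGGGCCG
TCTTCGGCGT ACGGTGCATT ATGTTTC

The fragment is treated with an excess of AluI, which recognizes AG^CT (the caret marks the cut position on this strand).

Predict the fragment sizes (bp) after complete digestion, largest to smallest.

59, 34, 16, 13, 5 bp

AluI sites (AGCT) start at positions 33, 49, 54, 67.
AluI cuts after base 2 of each site, so after positions 34, 50, 55, 68.
Linear molecule, 4 cuts → 5 fragments:
  1–34 → 34 bp
  35–50 → 16 bp
  51–55 → 5 bp
  56–68 → 13 bp
  69–127 → 59 bp
Sorted largest to smallest: 59, 34, 16, 13, 5 bp.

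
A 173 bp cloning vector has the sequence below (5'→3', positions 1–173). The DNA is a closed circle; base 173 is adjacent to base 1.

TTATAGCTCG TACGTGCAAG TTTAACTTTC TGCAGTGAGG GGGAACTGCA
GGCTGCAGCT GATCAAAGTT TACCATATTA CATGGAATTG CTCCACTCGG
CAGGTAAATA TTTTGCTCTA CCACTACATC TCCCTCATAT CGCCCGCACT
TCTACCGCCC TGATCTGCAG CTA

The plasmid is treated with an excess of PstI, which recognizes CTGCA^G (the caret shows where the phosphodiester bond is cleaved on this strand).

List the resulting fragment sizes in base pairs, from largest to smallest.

112, 38, 16, 7 bp

PstI sites (CTGCAG) start at positions 30, 46, 53, 165.
PstI cuts after base 5 of each site (before the last base), so after positions 34, 50, 57, 169.
Circular molecule, 4 cuts → 4 fragments:
  35–50 → 16 bp
  51–57 → 7 bp
  58–169 → 112 bp
  170–173 then 1–34 → 4 + 34 = 38 bp
Sorted largest to smallest: 112, 38, 16, 7 bp.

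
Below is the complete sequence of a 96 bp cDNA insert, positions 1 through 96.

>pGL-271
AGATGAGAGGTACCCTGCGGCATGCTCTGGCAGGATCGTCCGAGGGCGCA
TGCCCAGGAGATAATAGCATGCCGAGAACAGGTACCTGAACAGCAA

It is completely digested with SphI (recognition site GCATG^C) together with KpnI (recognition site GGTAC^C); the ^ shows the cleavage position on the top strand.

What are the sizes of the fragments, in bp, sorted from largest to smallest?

SphI sites (GCATGC) start at positions 20, 48, 67.
SphI cuts after base 5 of each site (before the last base), so after positions 24, 52, 71.
KpnI sites (GGTACC) start at positions 9, 81.
KpnI cuts after base 5 of each site (before the last base), so after positions 13, 85.
Combined cut positions: 13, 24, 52, 71, 85.
Linear molecule, 5 cuts → 6 fragments:
  1–13 → 13 bp
  14–24 → 11 bp
  25–52 → 28 bp
  53–71 → 19 bp
  72–85 → 14 bp
  86–96 → 11 bp
Sorted largest to smallest: 28, 19, 14, 13, 11, 11 bp.

28, 19, 14, 13, 11, 11 bp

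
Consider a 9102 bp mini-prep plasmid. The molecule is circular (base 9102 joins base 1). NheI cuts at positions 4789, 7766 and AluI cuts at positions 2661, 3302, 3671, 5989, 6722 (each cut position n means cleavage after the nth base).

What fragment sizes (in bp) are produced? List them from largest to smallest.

3997, 1200, 1118, 1044, 733, 641, 369 bp

Combined cut positions (sorted): 2661, 3302, 3671, 4789, 5989, 6722, 7766.
Circular molecule, 7 cuts → 7 fragments:
  3302 − 2661 = 641 bp
  3671 − 3302 = 369 bp
  4789 − 3671 = 1118 bp
  5989 − 4789 = 1200 bp
  6722 − 5989 = 733 bp
  7766 − 6722 = 1044 bp
  wrap: 9102 − 7766 + 2661 = 3997 bp
Sorted largest to smallest: 3997, 1200, 1118, 1044, 733, 641, 369 bp.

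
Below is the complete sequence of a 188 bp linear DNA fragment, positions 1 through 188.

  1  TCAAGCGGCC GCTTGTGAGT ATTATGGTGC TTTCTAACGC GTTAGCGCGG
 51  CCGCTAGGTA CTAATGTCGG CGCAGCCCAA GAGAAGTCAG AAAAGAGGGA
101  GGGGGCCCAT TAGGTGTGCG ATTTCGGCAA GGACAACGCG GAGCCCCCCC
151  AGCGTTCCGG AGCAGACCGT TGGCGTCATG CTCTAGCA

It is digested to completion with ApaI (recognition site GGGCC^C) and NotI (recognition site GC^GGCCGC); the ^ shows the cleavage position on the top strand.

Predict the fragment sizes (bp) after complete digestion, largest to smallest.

81, 59, 42, 6 bp

The ApaI site (GGGCCC) starts at position 103.
ApaI cuts after base 5 of each site (before the last base), so after position 107.
NotI sites (GCGGCCGC) start at positions 5, 47.
NotI cuts after base 2 of each site, so after positions 6, 48.
Combined cut positions: 6, 48, 107.
Linear molecule, 3 cuts → 4 fragments:
  1–6 → 6 bp
  7–48 → 42 bp
  49–107 → 59 bp
  108–188 → 81 bp
Sorted largest to smallest: 81, 59, 42, 6 bp.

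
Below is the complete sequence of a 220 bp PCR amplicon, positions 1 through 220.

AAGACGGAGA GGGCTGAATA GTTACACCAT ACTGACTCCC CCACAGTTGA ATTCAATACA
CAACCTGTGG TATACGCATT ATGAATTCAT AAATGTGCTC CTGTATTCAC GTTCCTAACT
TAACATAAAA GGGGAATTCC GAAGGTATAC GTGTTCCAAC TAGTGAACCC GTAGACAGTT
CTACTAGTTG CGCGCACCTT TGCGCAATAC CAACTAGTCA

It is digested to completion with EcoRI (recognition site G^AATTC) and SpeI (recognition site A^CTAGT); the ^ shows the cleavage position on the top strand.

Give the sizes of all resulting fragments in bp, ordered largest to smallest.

51, 49, 34, 30, 25, 24, 7 bp

EcoRI sites (GAATTC) start at positions 49, 83, 134.
EcoRI cuts after the first base of each site, so after positions 49, 83, 134.
SpeI sites (ACTAGT) start at positions 159, 183, 213.
SpeI cuts after the first base of each site, so after positions 159, 183, 213.
Combined cut positions: 49, 83, 134, 159, 183, 213.
Linear molecule, 6 cuts → 7 fragments:
  1–49 → 49 bp
  50–83 → 34 bp
  84–134 → 51 bp
  135–159 → 25 bp
  160–183 → 24 bp
  184–213 → 30 bp
  214–220 → 7 bp
Sorted largest to smallest: 51, 49, 34, 30, 25, 24, 7 bp.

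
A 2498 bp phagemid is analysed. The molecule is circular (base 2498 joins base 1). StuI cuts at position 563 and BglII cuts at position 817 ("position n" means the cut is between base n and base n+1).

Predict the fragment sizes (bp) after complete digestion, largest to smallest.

Combined cut positions (sorted): 563, 817.
Circular molecule, 2 cuts → 2 fragments:
  817 − 563 = 254 bp
  wrap: 2498 − 817 + 563 = 2244 bp
Sorted largest to smallest: 2244, 254 bp.

2244, 254 bp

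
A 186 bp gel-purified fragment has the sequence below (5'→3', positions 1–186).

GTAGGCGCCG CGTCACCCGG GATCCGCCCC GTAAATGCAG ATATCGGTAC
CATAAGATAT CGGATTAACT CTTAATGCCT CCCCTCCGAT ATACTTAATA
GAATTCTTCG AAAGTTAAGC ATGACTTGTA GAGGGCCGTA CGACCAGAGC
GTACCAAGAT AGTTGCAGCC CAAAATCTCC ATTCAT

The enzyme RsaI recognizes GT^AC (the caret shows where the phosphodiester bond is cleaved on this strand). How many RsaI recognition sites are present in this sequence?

GTAC occurs starting at positions 47, 138, 151.
RsaI cuts at 3 sites.

3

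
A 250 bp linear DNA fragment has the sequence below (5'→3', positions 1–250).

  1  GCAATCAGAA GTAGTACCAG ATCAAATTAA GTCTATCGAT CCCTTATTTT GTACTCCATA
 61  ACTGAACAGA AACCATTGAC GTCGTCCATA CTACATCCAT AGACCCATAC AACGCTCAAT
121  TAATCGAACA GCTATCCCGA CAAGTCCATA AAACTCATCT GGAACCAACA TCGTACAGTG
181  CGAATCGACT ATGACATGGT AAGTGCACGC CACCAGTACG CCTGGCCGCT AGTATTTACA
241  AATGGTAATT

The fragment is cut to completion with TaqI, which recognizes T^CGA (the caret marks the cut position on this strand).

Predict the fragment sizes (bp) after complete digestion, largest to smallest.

TaqI sites (TCGA) start at positions 36, 124, 185.
TaqI cuts after the first base of each site, so after positions 36, 124, 185.
Linear molecule, 3 cuts → 4 fragments:
  1–36 → 36 bp
  37–124 → 88 bp
  125–185 → 61 bp
  186–250 → 65 bp
Sorted largest to smallest: 88, 65, 61, 36 bp.

88, 65, 61, 36 bp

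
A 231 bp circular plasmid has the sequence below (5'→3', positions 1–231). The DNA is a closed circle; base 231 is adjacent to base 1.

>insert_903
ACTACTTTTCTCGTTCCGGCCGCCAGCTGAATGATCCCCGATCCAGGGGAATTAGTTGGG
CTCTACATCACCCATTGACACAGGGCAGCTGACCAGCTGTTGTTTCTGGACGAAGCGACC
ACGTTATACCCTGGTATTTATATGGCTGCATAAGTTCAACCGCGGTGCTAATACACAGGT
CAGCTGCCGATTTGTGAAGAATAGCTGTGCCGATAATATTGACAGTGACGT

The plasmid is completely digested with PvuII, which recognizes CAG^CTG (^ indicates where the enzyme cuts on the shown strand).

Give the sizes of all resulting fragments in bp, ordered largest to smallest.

PvuII sites (CAGCTG) start at positions 24, 86, 94, 181.
PvuII cuts after base 3 of each site, so after positions 26, 88, 96, 183.
Circular molecule, 4 cuts → 4 fragments:
  27–88 → 62 bp
  89–96 → 8 bp
  97–183 → 87 bp
  184–231 then 1–26 → 48 + 26 = 74 bp
Sorted largest to smallest: 87, 74, 62, 8 bp.

87, 74, 62, 8 bp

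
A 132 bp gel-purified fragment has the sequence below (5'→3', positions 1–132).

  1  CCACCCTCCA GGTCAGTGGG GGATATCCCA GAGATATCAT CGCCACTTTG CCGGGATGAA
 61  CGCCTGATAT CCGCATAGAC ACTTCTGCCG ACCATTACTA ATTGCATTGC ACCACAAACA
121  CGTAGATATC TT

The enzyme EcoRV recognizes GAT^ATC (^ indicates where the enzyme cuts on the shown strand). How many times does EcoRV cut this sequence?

GATATC occurs starting at positions 22, 33, 66, 125.
EcoRV cuts at 4 sites.

4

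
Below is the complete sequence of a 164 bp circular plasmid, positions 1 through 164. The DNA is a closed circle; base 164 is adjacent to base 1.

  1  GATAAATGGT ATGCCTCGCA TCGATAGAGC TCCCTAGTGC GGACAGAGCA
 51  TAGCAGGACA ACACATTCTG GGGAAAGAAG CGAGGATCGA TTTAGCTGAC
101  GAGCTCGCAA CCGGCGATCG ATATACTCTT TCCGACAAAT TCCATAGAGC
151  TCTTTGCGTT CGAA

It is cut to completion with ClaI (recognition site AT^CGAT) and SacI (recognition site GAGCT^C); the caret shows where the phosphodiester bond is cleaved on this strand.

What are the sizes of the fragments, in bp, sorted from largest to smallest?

ClaI sites (ATCGAT) start at positions 20, 86, 117.
ClaI cuts after base 2 of each site, so after positions 21, 87, 118.
SacI sites (GAGCTC) start at positions 27, 101, 147.
SacI cuts after base 5 of each site (before the last base), so after positions 31, 105, 151.
Combined cut positions: 21, 31, 87, 105, 118, 151.
Circular molecule, 6 cuts → 6 fragments:
  22–31 → 10 bp
  32–87 → 56 bp
  88–105 → 18 bp
  106–118 → 13 bp
  119–151 → 33 bp
  152–164 then 1–21 → 13 + 21 = 34 bp
Sorted largest to smallest: 56, 34, 33, 18, 13, 10 bp.

56, 34, 33, 18, 13, 10 bp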